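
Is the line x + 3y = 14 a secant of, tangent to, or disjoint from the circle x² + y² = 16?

Substituting the line into the circle gives 10x² − 28x + 52 = 0.
Δ = 784 − 2080 = −1296.
No real roots: the line does not meet the circle.

disjoint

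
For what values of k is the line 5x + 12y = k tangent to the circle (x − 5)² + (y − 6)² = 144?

k = −59 or k = 253

For a tangent, require d(centre, line) = r = 12.
|5·5 + 12·6 − k| / √169 = 12
|k − (97)| = 12·13, so k = 253 or k = −59.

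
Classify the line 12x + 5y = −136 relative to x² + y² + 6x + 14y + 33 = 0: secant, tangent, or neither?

tangent

Centre (−3, −7), r² = 25. Distance² from centre to line = (65)²/169 = 25.
Since d² = r², the line is tangent.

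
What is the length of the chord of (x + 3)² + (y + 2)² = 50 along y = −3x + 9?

The distance from (−3, −2) to the line is 20/√10, and r² = 50.
Half the chord is √(r² − d²) = √(10), so the full chord is 2√10.

2√10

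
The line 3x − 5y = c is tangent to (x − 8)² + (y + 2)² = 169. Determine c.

Tangency holds when the distance from the centre (8, −2) to the line equals the radius 13:
|3·8 − 5·(−2) − c| / √34 = 13
|c − (34)| = 13√34.

c = 34 ± 13√34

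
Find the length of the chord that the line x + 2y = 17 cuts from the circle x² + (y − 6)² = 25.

Substitute y = (17 − x)/2:
5x² − 10x − 75 = 0  ⟹  x² − 2x − 15 = 0
x = 5 or x = −3, giving (5, 6) and (−3, 10).
|(5, 6) − (−3, 10)| = √((8)² + (−4)²) = 4√5.

4√5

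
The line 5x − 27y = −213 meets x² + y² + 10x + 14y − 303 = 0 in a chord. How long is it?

From the line, y = (213 + 5x)/27. Substituting:
754x² + 11310x − 95004 = 0  ⟹  x² + 15x − 126 = 0
x = 6 or x = −21, giving (6, 9) and (−21, 4).
|(6, 9) − (−21, 4)| = √((27)² + (5)²) = √754.

√754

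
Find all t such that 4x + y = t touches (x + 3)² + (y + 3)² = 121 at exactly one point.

t = −15 ± 11√17

For a tangent, require d(centre, line) = r = 11.
|4·(−3) + 1·(−3) − t| / √17 = 11
|t − (−15)| = 11√17.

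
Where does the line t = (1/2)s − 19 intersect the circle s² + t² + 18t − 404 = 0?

Substitute t = (−38 + s)/2:
5s² − 40s − 1540 = 0  ⟹  s² − 8s − 308 = 0
s = 22 or s = −14, giving (22, −8) and (−14, −26).

(−14, −26) and (22, −8)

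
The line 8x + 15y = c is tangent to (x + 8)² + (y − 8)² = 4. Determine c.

c = 22 or c = 90

For a tangent, require d(centre, line) = r = 2.
|8·(−8) + 15·8 − c| / √289 = 2
|c − (56)| = 2·17, so c = 90 or c = 22.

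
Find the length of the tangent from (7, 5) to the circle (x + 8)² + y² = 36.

√214

The centre is (−8, 0) and r = 6. The square of the distance from P to the centre is 225 + 25 = 250.
The tangent meets the radius at right angles, so tangent² = |PO|² − r² = 250 − 36 = 214.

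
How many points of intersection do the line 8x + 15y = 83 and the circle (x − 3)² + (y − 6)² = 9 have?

Substituting the line into the circle gives 289x² − 1238x + 49 = 0.
Discriminant = (−1238)² − 4·289·(49) = 1476000 > 0.
Two real roots: the line is a secant.

2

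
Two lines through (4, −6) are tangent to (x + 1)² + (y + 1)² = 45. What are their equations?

Let a tangent through (4, −6) have slope m. Its distance from (−1, −1) must equal 3√5:
[m·(−5) − (5)]² = 45(m² + 1)
2m² − 5m + 2 = 0, so m = 1/2 or m = 2.
Through (4, −6) these give x − 2y = 16 and 2x − y = 14.

x − 2y = 16 and 2x − y = 14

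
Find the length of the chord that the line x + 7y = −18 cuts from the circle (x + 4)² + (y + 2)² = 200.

Centre (−4, −2), r² = 200. Perpendicular distance d from centre to line = |0| / √50 = 0/√50.
Chord = 2√(r² − d²) = 2·√(200) = 20√2.

20√2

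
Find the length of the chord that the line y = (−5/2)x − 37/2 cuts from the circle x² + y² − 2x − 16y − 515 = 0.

From the line, y = (−37 − 5x)/2. Substituting:
29x² + 522x + 493 = 0  ⟹  x² + 18x + 17 = 0
x = −1 or x = −17, giving (−1, −16) and (−17, 24).
|(−1, −16) − (−17, 24)| = √((16)² + (−40)²) = 8√29.

8√29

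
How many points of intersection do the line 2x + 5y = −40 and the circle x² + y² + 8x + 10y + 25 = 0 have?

2

Substituting the line into the circle gives 29x² + 260x + 225 = 0.
Δ = 67600 − 26100 = 41500.
Two real roots: the line is a secant.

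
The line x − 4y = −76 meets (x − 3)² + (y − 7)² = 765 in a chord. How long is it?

The distance from (3, 7) to the line is 51/√17, and r² = 765.
Chord = 2√(r² − d²) = 2·√(612) = 12√17.

12√17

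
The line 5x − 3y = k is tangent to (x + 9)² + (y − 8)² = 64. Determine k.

For a tangent, require d(centre, line) = r = 8.
|5·(−9) − 3·8 − k| / √34 = 8
|k − (−69)| = 8√34.

k = −69 ± 8√34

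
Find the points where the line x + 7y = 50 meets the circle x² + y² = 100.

(−6, 8) and (8, 6)

From the line, y = (50 − x)/7. Substituting:
50x² − 100x − 2400 = 0  ⟹  x² − 2x − 48 = 0
x = 8 or x = −6, giving (8, 6) and (−6, 8).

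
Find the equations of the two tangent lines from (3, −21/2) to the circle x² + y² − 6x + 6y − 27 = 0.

x + 2y = −18 and x − 2y = 24

Write the tangent as mx − y + (−21/2 − m·(3)) = 0 and set its distance from the centre to 3√5:
[m·(0) − (15/2)]² = 45(m² + 1)
4m² − 1 = 0, so m = −1/2 or m = 1/2.
With m = −1/2: x + 2y = −18. With m = 1/2: x − 2y = 24.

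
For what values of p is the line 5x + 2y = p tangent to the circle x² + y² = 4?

The line touches the circle iff its distance from (0, 0) is 2:
|5·0 + 2·0 − p| / √29 = 2
|p| = 2√29.

p = ±2√29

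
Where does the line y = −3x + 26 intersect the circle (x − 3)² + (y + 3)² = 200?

(5, 11) and (13, −13)

From the line, y = −3x + 26. Substituting:
10x² − 180x + 650 = 0  ⟹  x² − 18x + 65 = 0
x = 13 or x = 5, giving (13, −13) and (5, 11).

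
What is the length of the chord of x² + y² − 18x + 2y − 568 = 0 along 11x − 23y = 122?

10√26

Express y = (−122 + 11x)/23 and substitute into the circle:
650x² − 11700x − 291200 = 0  ⟹  x² − 18x − 448 = 0
x = 32 or x = −14, giving (32, 10) and (−14, −12).
|(32, 10) − (−14, −12)| = √((46)² + (22)²) = 10√26.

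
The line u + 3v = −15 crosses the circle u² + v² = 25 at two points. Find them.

(−3, −4) and (0, −5)

From the line, v = (−15 − u)/3. Substituting:
10u² + 30u = 0  ⟹  u² + 3u = 0
u = 0 or u = −3, giving (0, −5) and (−3, −4).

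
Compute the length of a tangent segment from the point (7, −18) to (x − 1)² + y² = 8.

4√22

The centre is (1, 0) and r = 2√2. The square of the distance from P to the centre is 36 + 324 = 360.
The tangent meets the radius at right angles, so tangent² = |PO|² − r² = 360 − 8 = 352.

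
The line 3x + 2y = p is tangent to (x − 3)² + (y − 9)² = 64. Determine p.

p = 27 ± 8√13

For a tangent, require d(centre, line) = r = 8.
|3·3 + 2·9 − p| / √13 = 8
|p − (27)| = 8√13.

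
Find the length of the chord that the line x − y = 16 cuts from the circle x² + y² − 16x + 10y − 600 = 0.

37√2

Express y = x − 16 and substitute into the circle:
2x² − 38x − 504 = 0  ⟹  x² − 19x − 252 = 0
x = 28 or x = −9, giving (28, 12) and (−9, −25).
|(28, 12) − (−9, −25)| = √((37)² + (37)²) = 37√2.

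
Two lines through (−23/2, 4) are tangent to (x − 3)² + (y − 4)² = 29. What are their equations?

A line y − (4) = m(x − (−23/2)) is tangent when its distance from (3, 4) is √29:
[m·(29/2) − (0)]² = 29(m² + 1)
25m² − 4 = 0, so m = 2/5 or m = −2/5.
Through (−23/2, 4) these give 2x − 5y = −43 and 2x + 5y = −3.

2x − 5y = −43 and 2x + 5y = −3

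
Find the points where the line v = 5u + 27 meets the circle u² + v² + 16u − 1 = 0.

(−7, −8) and (−4, 7)

Substitute v = 5u + 27:
26u² + 286u + 728 = 0  ⟹  u² + 11u + 28 = 0
u = −4 or u = −7, giving (−4, 7) and (−7, −8).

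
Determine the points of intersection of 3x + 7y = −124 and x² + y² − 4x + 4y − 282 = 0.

Express y = (−124 − 3x)/7 and substitute into the circle:
58x² + 464x − 1914 = 0  ⟹  x² + 8x − 33 = 0
x = 3 or x = −11, giving (3, −19) and (−11, −13).

(−11, −13) and (3, −19)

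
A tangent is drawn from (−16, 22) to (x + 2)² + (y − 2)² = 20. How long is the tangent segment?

The centre is (−2, 2) and r = 2√5. The square of the distance from P to the centre is 196 + 400 = 596.
Power of the point: PT² = |PO|² − r² = 576, so PT = 24.

24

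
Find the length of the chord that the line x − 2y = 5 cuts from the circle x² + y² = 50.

The distance from (0, 0) to the line is 5/√5, and r² = 50.
Half the chord is √(r² − d²) = √(45), so the full chord is 6√5.

6√5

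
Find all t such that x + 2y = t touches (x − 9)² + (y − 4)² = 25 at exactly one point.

t = 17 ± 5√5

Tangency holds when the distance from the centre (9, 4) to the line equals the radius 5:
|1·9 + 2·4 − t| / √5 = 5
|t − (17)| = 5√5.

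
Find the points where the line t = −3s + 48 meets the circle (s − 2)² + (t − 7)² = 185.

(10, 18) and (15, 3)

From the line, t = −3s + 48. Substituting:
10s² − 250s + 1500 = 0  ⟹  s² − 25s + 150 = 0
s = 15 or s = 10, giving (15, 3) and (10, 18).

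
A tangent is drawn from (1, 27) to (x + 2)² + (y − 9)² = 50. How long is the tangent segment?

Centre (−2, 9), r² = 50. |PO|² = (3)² + (18)² = 333.
The tangent meets the radius at right angles, so tangent² = |PO|² − r² = 333 − 50 = 283.

√283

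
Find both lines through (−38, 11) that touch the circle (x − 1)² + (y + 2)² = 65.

4x + 7y = −75 and x + 8y = 50

Write the tangent as mx − y + (11 − m·(−38)) = 0 and set its distance from the centre to √65:
[m·(39) − (−13)]² = 65(m² + 1)
56m² + 39m + 4 = 0, so m = −4/7 or m = −1/8.
Through (−38, 11) these give 4x + 7y = −75 and x + 8y = 50.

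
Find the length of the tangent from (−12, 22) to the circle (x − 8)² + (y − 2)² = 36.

2√191

Centre (8, 2), r² = 36. |PO|² = (−20)² + (20)² = 800.
The tangent meets the radius at right angles, so tangent² = |PO|² − r² = 800 − 36 = 764.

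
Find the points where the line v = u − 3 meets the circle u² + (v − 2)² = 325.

Express v = u − 3 and substitute into the circle:
2u² − 10u − 300 = 0  ⟹  u² − 5u − 150 = 0
u = 15 or u = −10, giving (15, 12) and (−10, −13).

(−10, −13) and (15, 12)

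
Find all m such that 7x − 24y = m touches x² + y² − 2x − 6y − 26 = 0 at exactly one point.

m = −215 or m = 85

The line touches the circle iff its distance from (1, 3) is 6:
|7·1 − 24·3 − m| / √625 = 6
|m − (−65)| = 6·25, so m = 85 or m = −215.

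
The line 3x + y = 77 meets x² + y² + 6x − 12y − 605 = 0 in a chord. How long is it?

The distance from (−3, 6) to the line is 80/√10, and r² = 650.
Chord = 2√(r² − d²) = 2·√(10) = 2√10.

2√10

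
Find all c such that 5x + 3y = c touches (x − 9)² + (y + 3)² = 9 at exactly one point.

c = 36 ± 3√34

Tangency holds when the distance from the centre (9, −3) to the line equals the radius 3:
|5·9 + 3·(−3) − c| / √34 = 3
|c − (36)| = 3√34.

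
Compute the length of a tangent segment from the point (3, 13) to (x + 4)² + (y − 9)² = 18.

The centre is (−4, 9) and r = 3√2. The square of the distance from P to the centre is 49 + 16 = 65.
The tangent meets the radius at right angles, so tangent² = |PO|² − r² = 65 − 18 = 47.

√47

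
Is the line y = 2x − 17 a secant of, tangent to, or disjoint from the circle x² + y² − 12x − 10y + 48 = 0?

Centre (6, 5), r² = 13. Distance² from centre to line = (−10)²/5 = 20.
Since d² > r², the line lies outside the circle.

disjoint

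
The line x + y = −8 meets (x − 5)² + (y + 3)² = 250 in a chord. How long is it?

Centre (5, −3), r² = 250. Perpendicular distance d from centre to line = |10| / √2 = 10/√2.
Half the chord is √(r² − d²) = √(200), so the full chord is 20√2.

20√2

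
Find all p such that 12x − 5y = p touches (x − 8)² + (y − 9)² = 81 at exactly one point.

p = −66 or p = 168

The line touches the circle iff its distance from (8, 9) is 9:
|12·8 − 5·9 − p| / √169 = 9
|p − (51)| = 9·13, so p = 168 or p = −66.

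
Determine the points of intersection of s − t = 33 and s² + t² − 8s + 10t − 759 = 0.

From the line, t = s − 33. Substituting:
2s² − 64s = 0  ⟹  s² − 32s = 0
s = 32 or s = 0, giving (32, −1) and (0, −33).

(0, −33) and (32, −1)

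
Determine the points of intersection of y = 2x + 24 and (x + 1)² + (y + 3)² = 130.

Substitute y = 2x + 24:
5x² + 110x + 600 = 0  ⟹  x² + 22x + 120 = 0
x = −10 or x = −12, giving (−10, 4) and (−12, 0).

(−12, 0) and (−10, 4)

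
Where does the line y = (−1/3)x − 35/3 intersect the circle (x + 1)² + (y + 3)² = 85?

Substitute y = (−35 − x)/3:
10x² + 70x − 80 = 0  ⟹  x² + 7x − 8 = 0
x = 1 or x = −8, giving (1, −12) and (−8, −9).

(−8, −9) and (1, −12)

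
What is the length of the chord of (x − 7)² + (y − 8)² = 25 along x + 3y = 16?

Express y = (16 − x)/3 and substitute into the circle:
10x² − 110x + 280 = 0  ⟹  x² − 11x + 28 = 0
x = 7 or x = 4, giving (7, 3) and (4, 4).
|(7, 3) − (4, 4)| = √((3)² + (−1)²) = √10.

√10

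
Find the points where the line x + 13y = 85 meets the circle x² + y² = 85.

(−6, 7) and (7, 6)

From the line, y = (85 − x)/13. Substituting:
170x² − 170x − 7140 = 0  ⟹  x² − x − 42 = 0
x = 7 or x = −6, giving (7, 6) and (−6, 7).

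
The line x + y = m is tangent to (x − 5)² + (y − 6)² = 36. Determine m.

m = 11 ± 6√2

For a tangent, require d(centre, line) = r = 6.
|1·5 + 1·6 − m| / √2 = 6
|m − (11)| = 6√2.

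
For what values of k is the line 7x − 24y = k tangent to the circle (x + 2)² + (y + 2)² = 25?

k = −91 or k = 159

Tangency holds when the distance from the centre (−2, −2) to the line equals the radius 5:
|7·(−2) − 24·(−2) − k| / √625 = 5
|k − (34)| = 5·25, so k = 159 or k = −91.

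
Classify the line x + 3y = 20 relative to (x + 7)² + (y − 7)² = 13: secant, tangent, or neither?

Centre (−7, 7), r² = 13. Distance² from centre to line = (−6)²/10 = 18/5.
Since d² < r², the line cuts the circle twice.

secant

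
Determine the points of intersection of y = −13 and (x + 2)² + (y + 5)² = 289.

(−17, −13) and (13, −13)

Express y = −13 and substitute into the circle:
x² + 4x − 221 = 0
x = 13 or x = −17, giving (13, −13) and (−17, −13).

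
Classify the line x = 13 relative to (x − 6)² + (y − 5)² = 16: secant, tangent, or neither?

d² = (1·6 + 0·5 − (13))² = 49; r² = 16.
Since d² > r², the line lies outside the circle.

neither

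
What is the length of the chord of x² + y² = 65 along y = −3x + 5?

5√10

Substitute y = −3x + 5:
10x² − 30x − 40 = 0  ⟹  x² − 3x − 4 = 0
x = 4 or x = −1, giving (4, −7) and (−1, 8).
Chord length = distance between (4, −7) and (−1, 8) = √250 = 5√10.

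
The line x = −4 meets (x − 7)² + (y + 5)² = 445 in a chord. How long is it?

36

The line gives x = −4. Substituting into the circle:
y² + 10y − 299 = 0
y = 13 or y = −23, giving (−4, 13) and (−4, −23).
Chord length = distance between (−4, 13) and (−4, −23) = √1296 = 36.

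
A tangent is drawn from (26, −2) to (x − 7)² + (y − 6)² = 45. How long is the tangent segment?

2√95

With centre O = (7, 6), |OP|² = 425 and r² = 45.
By the tangent–radius right angle, tangent length = √(|PO|² − r²) = √380 = 2√95.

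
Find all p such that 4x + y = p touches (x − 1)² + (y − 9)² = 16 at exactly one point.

Tangency holds when the distance from the centre (1, 9) to the line equals the radius 4:
|4·1 + 1·9 − p| / √17 = 4
|p − (13)| = 4√17.

p = 13 ± 4√17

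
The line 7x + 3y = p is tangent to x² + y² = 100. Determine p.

p = ±10√58

Tangency holds when the distance from the centre (0, 0) to the line equals the radius 10:
|7·0 + 3·0 − p| / √58 = 10
|p| = 10√58.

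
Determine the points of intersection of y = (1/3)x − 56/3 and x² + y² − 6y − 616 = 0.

(−7, −21) and (20, −12)

From the line, y = (−56 + x)/3. Substituting:
10x² − 130x − 1400 = 0  ⟹  x² − 13x − 140 = 0
x = 20 or x = −7, giving (20, −12) and (−7, −21).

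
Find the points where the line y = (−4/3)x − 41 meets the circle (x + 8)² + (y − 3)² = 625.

Substitute y = (−123 − 4x)/3:
25x² + 1200x + 12375 = 0  ⟹  x² + 48x + 495 = 0
x = −15 or x = −33, giving (−15, −21) and (−33, 3).

(−33, 3) and (−15, −21)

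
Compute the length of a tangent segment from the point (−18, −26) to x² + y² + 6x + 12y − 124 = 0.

The centre is (−3, −6) and r = 13. The square of the distance from P to the centre is 225 + 400 = 625.
The tangent meets the radius at right angles, so tangent² = |PO|² − r² = 625 − 169 = 456.

2√114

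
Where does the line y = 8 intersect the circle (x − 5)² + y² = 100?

(−1, 8) and (11, 8)

Substitute y = 8:
x² − 10x − 11 = 0
x = 11 or x = −1, giving (11, 8) and (−1, 8).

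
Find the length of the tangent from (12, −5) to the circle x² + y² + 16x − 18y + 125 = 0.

24

The centre is (−8, 9) and r = 2√5. The square of the distance from P to the centre is 400 + 196 = 596.
Power of the point: PT² = |PO|² − r² = 576, so PT = 24.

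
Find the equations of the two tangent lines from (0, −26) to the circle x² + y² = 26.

5x + y = −26 and 5x − y = 26

A line y − (−26) = m(x − (0)) is tangent when its distance from (0, 0) is √26:
(0m − (26))² = 26(m² + 1)
m² − 25 = 0, so m = −5 or m = 5.
With m = −5: 5x + y = −26. With m = 5: 5x − y = 26.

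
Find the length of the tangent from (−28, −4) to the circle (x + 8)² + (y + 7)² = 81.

2√82

Centre (−8, −7), r² = 81. |PO|² = (−20)² + (3)² = 409.
Power of the point: PT² = |PO|² − r² = 328, so PT = 2√82.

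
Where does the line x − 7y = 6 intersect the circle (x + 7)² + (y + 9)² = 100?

Substitute y = (−6 + x)/7:
50x² + 800x + 750 = 0  ⟹  x² + 16x + 15 = 0
x = −1 or x = −15, giving (−1, −1) and (−15, −3).

(−15, −3) and (−1, −1)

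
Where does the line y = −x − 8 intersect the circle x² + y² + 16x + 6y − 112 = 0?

Substitute y = −x − 8:
2x² + 26x − 96 = 0  ⟹  x² + 13x − 48 = 0
x = 3 or x = −16, giving (3, −11) and (−16, 8).

(−16, 8) and (3, −11)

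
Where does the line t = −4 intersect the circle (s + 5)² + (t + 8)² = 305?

Substitute t = −4:
s² + 10s − 264 = 0
s = 12 or s = −22, giving (12, −4) and (−22, −4).

(−22, −4) and (12, −4)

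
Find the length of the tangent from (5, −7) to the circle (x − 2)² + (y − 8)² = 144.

The centre is (2, 8) and r = 12. The square of the distance from P to the centre is 9 + 225 = 234.
The tangent meets the radius at right angles, so tangent² = |PO|² − r² = 234 − 144 = 90.

3√10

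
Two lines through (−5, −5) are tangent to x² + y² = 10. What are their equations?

3x − y = −10 and x − 3y = 10

Write the tangent as mx − y + (−5 − m·(−5)) = 0 and set its distance from the centre to √10:
(5m − (5))² = 10(m² + 1)
3m² − 10m + 3 = 0, so m = 3 or m = 1/3.
Through (−5, −5) these give 3x − y = −10 and x − 3y = 10.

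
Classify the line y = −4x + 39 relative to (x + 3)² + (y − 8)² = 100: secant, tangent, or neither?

Substituting the line into the circle gives 17x² − 242x + 870 = 0.
Δ = 58564 − 59160 = −596.
No real roots: the line does not meet the circle.

neither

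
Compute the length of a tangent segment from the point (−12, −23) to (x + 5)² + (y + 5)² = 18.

√355

Centre (−5, −5), r² = 18. |PO|² = (−7)² + (−18)² = 373.
By the tangent–radius right angle, tangent length = √(|PO|² − r²) = √355.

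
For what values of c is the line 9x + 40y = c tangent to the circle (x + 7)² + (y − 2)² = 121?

c = −434 or c = 468

For a tangent, require d(centre, line) = r = 11.
|9·(−7) + 40·2 − c| / √1681 = 11
|c − (17)| = 11·41, so c = 468 or c = −434.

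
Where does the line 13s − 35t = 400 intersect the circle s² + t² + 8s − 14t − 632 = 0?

Substitute t = (−400 + 13s)/35:
1394s² − 6970s − 418200 = 0  ⟹  s² − 5s − 300 = 0
s = 20 or s = −15, giving (20, −4) and (−15, −17).

(−15, −17) and (20, −4)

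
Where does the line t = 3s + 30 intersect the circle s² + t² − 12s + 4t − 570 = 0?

Substitute t = 3s + 30:
10s² + 180s + 450 = 0  ⟹  s² + 18s + 45 = 0
s = −3 or s = −15, giving (−3, 21) and (−15, −15).

(−15, −15) and (−3, 21)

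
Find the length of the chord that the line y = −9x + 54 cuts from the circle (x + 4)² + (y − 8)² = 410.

4√82

Centre (−4, 8), r² = 410. Perpendicular distance d from centre to line = |−82| / √82 = 82/√82.
Chord = 2√(r² − d²) = 2·√(328) = 4√82.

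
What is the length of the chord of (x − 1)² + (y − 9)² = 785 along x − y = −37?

From the line, y = x + 37. Substituting:
2x² + 54x = 0  ⟹  x² + 27x = 0
x = 0 or x = −27, giving (0, 37) and (−27, 10).
|(0, 37) − (−27, 10)| = √((27)² + (27)²) = 27√2.

27√2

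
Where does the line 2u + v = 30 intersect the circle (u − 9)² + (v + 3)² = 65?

(13, 4) and (17, −4)

Express v = −2u + 30 and substitute into the circle:
5u² − 150u + 1105 = 0  ⟹  u² − 30u + 221 = 0
u = 17 or u = 13, giving (17, −4) and (13, 4).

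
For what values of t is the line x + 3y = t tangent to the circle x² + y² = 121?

The line touches the circle iff its distance from (0, 0) is 11:
|1·0 + 3·0 − t| / √10 = 11
|t| = 11√10.

t = ±11√10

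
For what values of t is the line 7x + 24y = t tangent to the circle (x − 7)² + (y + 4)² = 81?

t = −272 or t = 178

The line touches the circle iff its distance from (7, −4) is 9:
|7·7 + 24·(−4) − t| / √625 = 9
|t − (−47)| = 9·25, so t = 178 or t = −272.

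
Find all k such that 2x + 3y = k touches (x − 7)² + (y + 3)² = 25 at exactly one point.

k = 5 ± 5√13

For a tangent, require d(centre, line) = r = 5.
|2·7 + 3·(−3) − k| / √13 = 5
|k − (5)| = 5√13.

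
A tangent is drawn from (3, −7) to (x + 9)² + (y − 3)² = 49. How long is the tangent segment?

√195

Centre (−9, 3), r² = 49. |PO|² = (12)² + (−10)² = 244.
Power of the point: PT² = |PO|² − r² = 195, so PT = √195.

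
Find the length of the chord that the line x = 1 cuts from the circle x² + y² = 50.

14

The line gives x = 1. Substituting into the circle:
y² − 49 = 0
y = 7 or y = −7, giving (1, 7) and (1, −7).
|(1, 7) − (1, −7)| = √((0)² + (14)²) = 14.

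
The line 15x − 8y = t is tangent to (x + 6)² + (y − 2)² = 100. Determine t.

t = −276 or t = 64

For a tangent, require d(centre, line) = r = 10.
|15·(−6) − 8·2 − t| / √289 = 10
|t − (−106)| = 10·17, so t = 64 or t = −276.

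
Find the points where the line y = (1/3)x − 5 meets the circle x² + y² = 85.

(−6, −7) and (9, −2)

Substitute y = (−15 + x)/3:
10x² − 30x − 540 = 0  ⟹  x² − 3x − 54 = 0
x = 9 or x = −6, giving (9, −2) and (−6, −7).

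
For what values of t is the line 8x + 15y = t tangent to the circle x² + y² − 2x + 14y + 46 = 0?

The line touches the circle iff its distance from (1, −7) is 2:
|8·1 + 15·(−7) − t| / √289 = 2
|t − (−97)| = 2·17, so t = −63 or t = −131.

t = −131 or t = −63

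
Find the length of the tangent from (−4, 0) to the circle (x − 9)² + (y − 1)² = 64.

√106

With centre O = (9, 1), |OP|² = 170 and r² = 64.
The tangent meets the radius at right angles, so tangent² = |PO|² − r² = 170 − 64 = 106.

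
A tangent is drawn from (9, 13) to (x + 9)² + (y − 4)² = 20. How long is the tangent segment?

The centre is (−9, 4) and r = 2√5. The square of the distance from P to the centre is 324 + 81 = 405.
Power of the point: PT² = |PO|² − r² = 385, so PT = √385.

√385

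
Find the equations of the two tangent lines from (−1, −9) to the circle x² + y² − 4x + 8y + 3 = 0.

x − 4y = 35 and 4x + y = −13

Write the tangent as mx − y + (−9 − m·(−1)) = 0 and set its distance from the centre to √17:
[m·(3) − (5)]² = 17(m² + 1)
4m² + 15m − 4 = 0, so m = 1/4 or m = −4.
With m = 1/4: x − 4y = 35. With m = −4: 4x + y = −13.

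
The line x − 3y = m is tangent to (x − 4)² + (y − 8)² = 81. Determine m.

The line touches the circle iff its distance from (4, 8) is 9:
|1·4 − 3·8 − m| / √10 = 9
|m − (−20)| = 9√10.

m = −20 ± 9√10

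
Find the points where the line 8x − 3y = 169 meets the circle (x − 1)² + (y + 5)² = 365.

(14, −19) and (20, −3)

Substitute y = (−169 + 8x)/3:
73x² − 2482x + 20440 = 0  ⟹  x² − 34x + 280 = 0
x = 20 or x = 14, giving (20, −3) and (14, −19).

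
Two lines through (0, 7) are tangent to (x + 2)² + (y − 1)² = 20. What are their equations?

Let a tangent through (0, 7) have slope m. Its distance from (−2, 1) must equal 2√5:
(−2m − (−6))² = 20(m² + 1)
2m² + 3m − 2 = 0, so m = 1/2 or m = −2.
With m = 1/2: x − 2y = −14. With m = −2: 2x + y = 7.

x − 2y = −14 and 2x + y = 7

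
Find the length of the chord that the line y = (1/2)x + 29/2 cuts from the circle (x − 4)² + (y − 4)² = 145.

The distance from (4, 4) to the line is 25/√5, and r² = 145.
Chord = 2√(r² − d²) = 2·√(20) = 4√5.

4√5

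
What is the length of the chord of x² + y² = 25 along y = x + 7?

Centre (0, 0), r² = 25. Perpendicular distance d from centre to line = |7| / √2 = 7/√2.
Chord = 2√(r² − d²) = 2·√(1/2) = √2.

√2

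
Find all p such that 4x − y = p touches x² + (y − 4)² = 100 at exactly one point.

The line touches the circle iff its distance from (0, 4) is 10:
|4·0 − 1·4 − p| / √17 = 10
|p − (−4)| = 10√17.

p = −4 ± 10√17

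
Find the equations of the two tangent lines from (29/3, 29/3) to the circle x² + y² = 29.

A line y − (29/3) = m(x − (29/3)) is tangent when its distance from (0, 0) is √29:
(−29/3m − (−29/3))² = 29(m² + 1)
10m² − 29m + 10 = 0, so m = 2/5 or m = 5/2.
With m = 2/5: 2x − 5y = −29. With m = 5/2: 5x − 2y = 29.

2x − 5y = −29 and 5x − 2y = 29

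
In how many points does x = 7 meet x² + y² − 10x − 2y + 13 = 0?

Substituting the line into the circle gives y² − 2y − 8 = 0.
Discriminant = (−2)² − 4·1·(−8) = 36 > 0.
Two real roots: the line is a secant.

2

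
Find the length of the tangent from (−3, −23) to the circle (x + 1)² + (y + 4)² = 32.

3√37

The centre is (−1, −4) and r = 4√2. The square of the distance from P to the centre is 4 + 361 = 365.
Power of the point: PT² = |PO|² − r² = 333, so PT = 3√37.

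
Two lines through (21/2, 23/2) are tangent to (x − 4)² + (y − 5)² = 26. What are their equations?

Write the tangent as mx − y + (23/2 − m·(21/2)) = 0 and set its distance from the centre to √26:
[m·(−13/2) − (−13/2)]² = 26(m² + 1)
5m² − 26m + 5 = 0, so m = 5 or m = 1/5.
Through (21/2, 23/2) these give 5x − y = 41 and x − 5y = −47.

5x − y = 41 and x − 5y = −47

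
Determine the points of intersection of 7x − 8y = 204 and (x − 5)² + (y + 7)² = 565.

(−4, −29) and (28, −1)

Substitute y = (−204 + 7x)/8:
113x² − 2712x − 12656 = 0  ⟹  x² − 24x − 112 = 0
x = 28 or x = −4, giving (28, −1) and (−4, −29).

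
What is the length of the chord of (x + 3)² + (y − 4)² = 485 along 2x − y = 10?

18√5

Centre (−3, 4), r² = 485. Perpendicular distance d from centre to line = |−20| / √5 = 20/√5.
Chord = 2√(r² − d²) = 2·√(405) = 18√5.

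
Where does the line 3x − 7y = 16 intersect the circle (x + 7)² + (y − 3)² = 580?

(−25, −13) and (17, 5)

Substitute y = (−16 + 3x)/7:
58x² + 464x − 24650 = 0  ⟹  x² + 8x − 425 = 0
x = 17 or x = −25, giving (17, 5) and (−25, −13).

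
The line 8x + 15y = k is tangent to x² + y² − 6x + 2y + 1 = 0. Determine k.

k = −42 or k = 60

The line touches the circle iff its distance from (3, −1) is 3:
|8·3 + 15·(−1) − k| / √289 = 3
|k − (9)| = 3·17, so k = 60 or k = −42.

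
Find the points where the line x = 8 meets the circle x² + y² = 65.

The line gives x = 8. Substituting into the circle:
y² − 1 = 0
y = 1 or y = −1, giving (8, 1) and (8, −1).

(8, −1) and (8, 1)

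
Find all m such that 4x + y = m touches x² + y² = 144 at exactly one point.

m = ±12√17

Tangency holds when the distance from the centre (0, 0) to the line equals the radius 12:
|4·0 + 1·0 − m| / √17 = 12
|m| = 12√17.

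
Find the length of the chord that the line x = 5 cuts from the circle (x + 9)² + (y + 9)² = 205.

The distance from (−9, −9) to the line is 14, and r² = 205.
Chord = 2√(r² − d²) = 2·√(9) = 6.

6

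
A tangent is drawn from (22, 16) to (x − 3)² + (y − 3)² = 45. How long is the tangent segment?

√485

Centre (3, 3), r² = 45. |PO|² = (19)² + (13)² = 530.
Power of the point: PT² = |PO|² − r² = 485, so PT = √485.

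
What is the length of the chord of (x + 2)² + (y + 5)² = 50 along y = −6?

14

Substitute y = −6:
x² + 4x − 45 = 0
x = 5 or x = −9, giving (5, −6) and (−9, −6).
|(5, −6) − (−9, −6)| = √((14)² + (0)²) = 14.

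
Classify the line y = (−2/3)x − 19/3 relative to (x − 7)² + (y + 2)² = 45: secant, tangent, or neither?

neither

d² = (2·7 + 3·(−2) − (−19))²/13 = 729/13; r² = 45.
Since d² > r², the line lies outside the circle.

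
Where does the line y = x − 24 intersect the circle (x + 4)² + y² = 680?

Substitute y = x − 24:
2x² − 40x − 88 = 0  ⟹  x² − 20x − 44 = 0
x = 22 or x = −2, giving (22, −2) and (−2, −26).

(−2, −26) and (22, −2)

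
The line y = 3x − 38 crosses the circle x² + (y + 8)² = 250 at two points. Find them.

(5, −23) and (13, 1)

From the line, y = 3x − 38. Substituting:
10x² − 180x + 650 = 0  ⟹  x² − 18x + 65 = 0
x = 13 or x = 5, giving (13, 1) and (5, −23).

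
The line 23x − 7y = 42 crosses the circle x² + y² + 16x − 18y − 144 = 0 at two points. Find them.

Substitute y = (−42 + 23x)/7:
578x² − 4046x = 0  ⟹  x² − 7x = 0
x = 7 or x = 0, giving (7, 17) and (0, −6).

(0, −6) and (7, 17)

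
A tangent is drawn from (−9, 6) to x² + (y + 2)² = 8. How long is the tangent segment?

Centre (0, −2), r² = 8. |PO|² = (−9)² + (8)² = 145.
Power of the point: PT² = |PO|² − r² = 137, so PT = √137.

√137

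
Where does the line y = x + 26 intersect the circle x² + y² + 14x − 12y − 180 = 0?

From the line, y = x + 26. Substituting:
2x² + 54x + 184 = 0  ⟹  x² + 27x + 92 = 0
x = −4 or x = −23, giving (−4, 22) and (−23, 3).

(−23, 3) and (−4, 22)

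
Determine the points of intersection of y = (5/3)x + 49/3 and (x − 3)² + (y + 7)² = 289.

Substitute y = (49 + 5x)/3:
34x² + 646x + 2380 = 0  ⟹  x² + 19x + 70 = 0
x = −5 or x = −14, giving (−5, 8) and (−14, −7).

(−14, −7) and (−5, 8)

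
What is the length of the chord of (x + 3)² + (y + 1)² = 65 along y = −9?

2

The distance from (−3, −1) to the line is 8, and r² = 65.
Chord = 2√(r² − d²) = 2·√(1) = 2.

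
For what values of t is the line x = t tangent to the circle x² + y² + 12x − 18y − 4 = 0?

For a tangent, require d(centre, line) = r = 11.
|1·(−6) + 0·9 − t| / √1 = 11
|t − (−6)| = 11, so t = 5 or t = −17.

t = −17 or t = 5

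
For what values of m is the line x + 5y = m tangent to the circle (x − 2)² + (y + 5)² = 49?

m = −23 ± 7√26

For a tangent, require d(centre, line) = r = 7.
|1·2 + 5·(−5) − m| / √26 = 7
|m − (−23)| = 7√26.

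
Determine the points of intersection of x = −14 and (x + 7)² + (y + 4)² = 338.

The line gives x = −14. Substituting into the circle:
y² + 8y − 273 = 0
y = 13 or y = −21, giving (−14, 13) and (−14, −21).

(−14, −21) and (−14, 13)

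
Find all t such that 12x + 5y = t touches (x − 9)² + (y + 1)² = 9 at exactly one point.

t = 64 or t = 142

Tangency holds when the distance from the centre (9, −1) to the line equals the radius 3:
|12·9 + 5·(−1) − t| / √169 = 3
|t − (103)| = 3·13, so t = 142 or t = 64.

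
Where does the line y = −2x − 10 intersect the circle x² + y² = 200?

(−10, 10) and (2, −14)

From the line, y = −2x − 10. Substituting:
5x² + 40x − 100 = 0  ⟹  x² + 8x − 20 = 0
x = 2 or x = −10, giving (2, −14) and (−10, 10).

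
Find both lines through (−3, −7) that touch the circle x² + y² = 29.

5x + 2y = −29 and 2x − 5y = 29

A line y − (−7) = m(x − (−3)) is tangent when its distance from (0, 0) is √29:
[m·(3) − (7)]² = 29(m² + 1)
10m² + 21m − 10 = 0, so m = −5/2 or m = 2/5.
With m = −5/2: 5x + 2y = −29. With m = 2/5: 2x − 5y = 29.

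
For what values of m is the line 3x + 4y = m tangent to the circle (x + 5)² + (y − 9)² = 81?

m = −24 or m = 66

Tangency holds when the distance from the centre (−5, 9) to the line equals the radius 9:
|3·(−5) + 4·9 − m| / √25 = 9
|m − (21)| = 9·5, so m = 66 or m = −24.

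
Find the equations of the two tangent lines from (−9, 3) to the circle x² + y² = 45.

A line y − (3) = m(x − (−9)) is tangent when its distance from (0, 0) is 3√5:
[m·(9) − (−3)]² = 45(m² + 1)
2m² + 3m − 2 = 0, so m = −2 or m = 1/2.
With m = −2: 2x + y = −15. With m = 1/2: x − 2y = −15.

2x + y = −15 and x − 2y = −15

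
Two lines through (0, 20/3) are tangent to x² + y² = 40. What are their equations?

x − 3y = −20 and x + 3y = 20

A line y − (20/3) = m(x − (0)) is tangent when its distance from (0, 0) is 2√10:
(0m − (−20/3))² = 40(m² + 1)
9m² − 1 = 0, so m = 1/3 or m = −1/3.
With m = 1/3: x − 3y = −20. With m = −1/3: x + 3y = 20.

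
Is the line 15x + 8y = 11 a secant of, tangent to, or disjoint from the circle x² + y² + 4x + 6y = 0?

disjoint

Substituting the line into the circle gives 289x² − 794x + 649 = 0.
Δ = 630436 − 750244 = −119808.
No real roots: the line does not meet the circle.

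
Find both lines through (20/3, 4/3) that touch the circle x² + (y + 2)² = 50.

Let a tangent through (20/3, 4/3) have slope m. Its distance from (0, −2) must equal 5√2:
(−20/3m − (−10/3))² = 50(m² + 1)
m² + 8m + 7 = 0, so m = −1 or m = −7.
With m = −1: x + y = 8. With m = −7: 7x + y = 48.

x + y = 8 and 7x + y = 48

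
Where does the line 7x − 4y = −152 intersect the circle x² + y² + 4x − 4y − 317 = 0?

(−20, 3) and (−12, 17)

From the line, y = (152 + 7x)/4. Substituting:
65x² + 2080x + 15600 = 0  ⟹  x² + 32x + 240 = 0
x = −12 or x = −20, giving (−12, 17) and (−20, 3).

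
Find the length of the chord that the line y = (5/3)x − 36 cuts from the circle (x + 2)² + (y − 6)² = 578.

The distance from (−2, 6) to the line is 136/√34, and r² = 578.
Half the chord is √(r² − d²) = √(34), so the full chord is 2√34.

2√34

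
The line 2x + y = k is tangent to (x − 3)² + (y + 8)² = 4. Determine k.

Tangency holds when the distance from the centre (3, −8) to the line equals the radius 2:
|2·3 + 1·(−8) − k| / √5 = 2
|k − (−2)| = 2√5.

k = −2 ± 2√5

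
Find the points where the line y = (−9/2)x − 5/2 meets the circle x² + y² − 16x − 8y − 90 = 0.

Express y = (−5 − 9x)/2 and substitute into the circle:
85x² + 170x − 255 = 0  ⟹  x² + 2x − 3 = 0
x = 1 or x = −3, giving (1, −7) and (−3, 11).

(−3, 11) and (1, −7)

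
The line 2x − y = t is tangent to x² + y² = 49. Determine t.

Tangency holds when the distance from the centre (0, 0) to the line equals the radius 7:
|2·0 − 1·0 − t| / √5 = 7
|t| = 7√5.

t = ±7√5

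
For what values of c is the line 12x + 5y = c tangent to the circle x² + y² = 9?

c = −39 or c = 39

The line touches the circle iff its distance from (0, 0) is 3:
|12·0 + 5·0 − c| / √169 = 3
|c| = 3·13, so c = 39 or c = −39.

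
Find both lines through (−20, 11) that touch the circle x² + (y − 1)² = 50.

x + 7y = 57 and x + y = −9

Let a tangent through (−20, 11) have slope m. Its distance from (0, 1) must equal 5√2:
[m·(20) − (−10)]² = 50(m² + 1)
7m² + 8m + 1 = 0, so m = −1/7 or m = −1.
Through (−20, 11) these give x + 7y = 57 and x + y = −9.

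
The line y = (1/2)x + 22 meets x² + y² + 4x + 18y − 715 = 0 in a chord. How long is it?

8√5

The distance from (−2, −9) to the line is 60/√5, and r² = 800.
Chord = 2√(r² − d²) = 2·√(80) = 8√5.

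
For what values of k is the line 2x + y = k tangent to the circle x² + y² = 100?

k = ±10√5

Tangency holds when the distance from the centre (0, 0) to the line equals the radius 10:
|2·0 + 1·0 − k| / √5 = 10
|k| = 10√5.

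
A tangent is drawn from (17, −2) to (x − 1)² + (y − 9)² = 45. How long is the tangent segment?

Centre (1, 9), r² = 45. |PO|² = (16)² + (−11)² = 377.
The tangent meets the radius at right angles, so tangent² = |PO|² − r² = 377 − 45 = 332.

2√83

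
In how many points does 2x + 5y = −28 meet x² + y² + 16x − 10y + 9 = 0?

d² = (2·(−8) + 5·5 − (−28))²/29 = 1369/29; r² = 80.
Since d² < r², the line cuts the circle twice.

2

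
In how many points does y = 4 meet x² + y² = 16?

Substituting the line into the circle gives x² = 0.
Δ = 0 − 0 = 0.
A repeated root: the line is tangent.

1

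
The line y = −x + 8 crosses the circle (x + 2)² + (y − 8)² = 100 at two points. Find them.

From the line, y = −x + 8. Substituting:
2x² + 4x − 96 = 0  ⟹  x² + 2x − 48 = 0
x = 6 or x = −8, giving (6, 2) and (−8, 16).

(−8, 16) and (6, 2)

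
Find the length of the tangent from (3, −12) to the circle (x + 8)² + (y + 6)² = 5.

The centre is (−8, −6) and r = √5. The square of the distance from P to the centre is 121 + 36 = 157.
Power of the point: PT² = |PO|² − r² = 152, so PT = 2√38.

2√38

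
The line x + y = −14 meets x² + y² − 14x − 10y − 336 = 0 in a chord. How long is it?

12√2

Centre (7, 5), r² = 410. Perpendicular distance d from centre to line = |26| / √2 = 26/√2.
Half the chord is √(r² − d²) = √(72), so the full chord is 12√2.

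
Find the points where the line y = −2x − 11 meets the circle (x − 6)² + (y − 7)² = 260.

Substitute y = −2x − 11:
5x² + 60x + 100 = 0  ⟹  x² + 12x + 20 = 0
x = −2 or x = −10, giving (−2, −7) and (−10, 9).

(−10, 9) and (−2, −7)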